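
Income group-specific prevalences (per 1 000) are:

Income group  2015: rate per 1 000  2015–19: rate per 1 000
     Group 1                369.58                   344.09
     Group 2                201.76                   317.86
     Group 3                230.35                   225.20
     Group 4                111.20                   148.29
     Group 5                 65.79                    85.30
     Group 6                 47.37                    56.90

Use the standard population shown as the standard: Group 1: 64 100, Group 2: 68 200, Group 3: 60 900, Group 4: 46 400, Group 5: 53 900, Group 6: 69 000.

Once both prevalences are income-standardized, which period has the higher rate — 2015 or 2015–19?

2015–19

Standard total = 362 500; weights = 0.1768, 0.1881, 0.1680, 0.1280, 0.1487, 0.1903.
2015: 0.1768×369.58 + 0.1881×201.76 + 0.1680×230.35 + 0.1280×111.20 + 0.1487×65.79 + 0.1903×47.37 = 175.0420 per 1 000.
2015–19: 0.1768×344.09 + 0.1881×317.86 + 0.1680×225.20 + 0.1280×148.29 + 0.1487×85.30 + 0.1903×56.90 = 200.9747 per 1 000.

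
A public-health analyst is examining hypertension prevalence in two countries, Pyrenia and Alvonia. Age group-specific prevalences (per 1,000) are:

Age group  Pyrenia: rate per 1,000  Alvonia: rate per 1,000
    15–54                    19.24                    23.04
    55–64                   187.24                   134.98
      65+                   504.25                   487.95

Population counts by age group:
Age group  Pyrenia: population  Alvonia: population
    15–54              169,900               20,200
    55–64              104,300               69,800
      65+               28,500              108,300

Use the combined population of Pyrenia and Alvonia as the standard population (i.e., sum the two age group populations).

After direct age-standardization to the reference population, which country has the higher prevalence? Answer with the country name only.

Pyrenia

Combined standard total = 501,000; weights = 0.3794, 0.3475, 0.2731.
Pyrenia: 0.3794×19.24 + 0.3475×187.24 + 0.2731×504.25 = 210.0547 per 1,000.
Alvonia: 0.3794×23.04 + 0.3475×134.98 + 0.2731×487.95 = 188.8852 per 1,000.
The crude rates (122.79 vs 316.35) would put Alvonia higher, but that reflects its age composition; once standardized to a common age structure, Pyrenia has the higher underlying rate.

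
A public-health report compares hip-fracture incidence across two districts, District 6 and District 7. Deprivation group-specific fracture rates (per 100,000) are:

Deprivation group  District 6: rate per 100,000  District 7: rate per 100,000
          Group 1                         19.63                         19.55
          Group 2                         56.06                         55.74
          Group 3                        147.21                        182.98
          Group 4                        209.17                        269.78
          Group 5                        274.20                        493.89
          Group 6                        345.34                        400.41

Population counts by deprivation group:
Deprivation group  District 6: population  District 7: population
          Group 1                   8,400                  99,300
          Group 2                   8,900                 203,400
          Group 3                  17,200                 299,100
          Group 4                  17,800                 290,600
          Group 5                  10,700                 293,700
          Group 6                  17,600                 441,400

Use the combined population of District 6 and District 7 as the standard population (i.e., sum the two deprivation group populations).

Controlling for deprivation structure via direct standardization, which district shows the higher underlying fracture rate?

Combined standard total = 1,708,100; weights = 0.0631, 0.1243, 0.1852, 0.1806, 0.1782, 0.2687.
District 6: 0.0631×19.63 + 0.1243×56.06 + 0.1852×147.21 + 0.1806×209.17 + 0.1782×274.20 + 0.2687×345.34 = 214.8960 per 100,000.
District 7: 0.0631×19.55 + 0.1243×55.74 + 0.1852×182.98 + 0.1806×269.78 + 0.1782×493.89 + 0.2687×400.41 = 286.3674 per 100,000.

District 7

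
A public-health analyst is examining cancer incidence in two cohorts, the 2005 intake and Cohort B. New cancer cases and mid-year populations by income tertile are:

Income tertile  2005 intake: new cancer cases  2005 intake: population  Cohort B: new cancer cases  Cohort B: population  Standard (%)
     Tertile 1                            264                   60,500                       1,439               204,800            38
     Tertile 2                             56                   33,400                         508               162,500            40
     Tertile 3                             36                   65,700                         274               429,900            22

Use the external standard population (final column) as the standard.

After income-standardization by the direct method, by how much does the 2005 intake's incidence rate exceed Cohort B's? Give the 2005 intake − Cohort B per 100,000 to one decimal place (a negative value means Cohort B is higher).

Income-specific rates per 100,000 for the 2005 intake: 436.36, 167.66, 54.79.
For Cohort B: 702.64, 312.62, 63.74.
Standard weights: 0.38, 0.40, 0.22.
The 2005 intake: 0.3800×436.36 + 0.4000×167.66 + 0.2200×54.79 = 244.9388 per 100,000.
Cohort B: 0.3800×702.64 + 0.4000×312.62 + 0.2200×63.74 = 406.0700 per 100,000.
Difference = 244.9388 − 406.0700 = -161.1311.

-161.1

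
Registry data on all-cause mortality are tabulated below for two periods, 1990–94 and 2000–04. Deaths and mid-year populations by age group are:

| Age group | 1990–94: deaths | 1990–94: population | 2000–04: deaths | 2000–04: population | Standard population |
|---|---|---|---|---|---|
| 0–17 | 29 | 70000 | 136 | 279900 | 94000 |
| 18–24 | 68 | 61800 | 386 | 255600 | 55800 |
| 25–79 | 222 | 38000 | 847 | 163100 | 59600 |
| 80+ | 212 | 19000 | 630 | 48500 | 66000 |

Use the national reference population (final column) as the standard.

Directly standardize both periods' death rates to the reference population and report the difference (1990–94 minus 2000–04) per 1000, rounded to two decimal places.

Age-specific rates per 1000 for 1990–94: 0.414, 1.100, 5.842, 11.158.
For 2000–04: 0.486, 1.510, 5.193, 12.990.
Standard total = 275400; weights = 0.3413, 0.2026, 0.2164, 0.2397.
1990–94: 0.3413×0.414 + 0.2026×1.100 + 0.2164×5.842 + 0.2397×11.158 = 4.3027 per 1000.
2000–04: 0.3413×0.486 + 0.2026×1.510 + 0.2164×5.193 + 0.2397×12.990 = 4.7087 per 1000.
Difference = 4.3027 − 4.7087 = -0.4060.

-0.41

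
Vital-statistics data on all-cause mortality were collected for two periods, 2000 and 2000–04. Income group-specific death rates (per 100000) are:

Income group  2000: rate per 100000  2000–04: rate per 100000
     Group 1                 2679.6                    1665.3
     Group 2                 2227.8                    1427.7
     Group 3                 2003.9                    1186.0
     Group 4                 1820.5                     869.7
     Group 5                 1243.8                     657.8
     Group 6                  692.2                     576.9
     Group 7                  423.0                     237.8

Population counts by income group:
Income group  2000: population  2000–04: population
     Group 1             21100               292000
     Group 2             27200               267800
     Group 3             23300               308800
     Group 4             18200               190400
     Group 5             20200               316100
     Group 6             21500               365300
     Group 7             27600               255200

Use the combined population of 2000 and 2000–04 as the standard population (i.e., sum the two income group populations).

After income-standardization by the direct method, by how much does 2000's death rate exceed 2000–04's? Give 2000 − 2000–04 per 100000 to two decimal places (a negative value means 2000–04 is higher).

611.51

Combined standard total = 2154700; weights = 0.1453, 0.1369, 0.1541, 0.0968, 0.1561, 0.1795, 0.1312.
2000: 0.1453×2679.6 + 0.1369×2227.8 + 0.1541×2003.9 + 0.0968×1820.5 + 0.1561×1243.8 + 0.1795×692.2 + 0.1312×423.0 = 1553.3914 per 100000.
2000–04: 0.1453×1665.3 + 0.1369×1427.7 + 0.1541×1186.0 + 0.0968×869.7 + 0.1561×657.8 + 0.1795×576.9 + 0.1312×237.8 = 941.8851 per 100000.
Difference = 1553.3914 − 941.8851 = 611.5063.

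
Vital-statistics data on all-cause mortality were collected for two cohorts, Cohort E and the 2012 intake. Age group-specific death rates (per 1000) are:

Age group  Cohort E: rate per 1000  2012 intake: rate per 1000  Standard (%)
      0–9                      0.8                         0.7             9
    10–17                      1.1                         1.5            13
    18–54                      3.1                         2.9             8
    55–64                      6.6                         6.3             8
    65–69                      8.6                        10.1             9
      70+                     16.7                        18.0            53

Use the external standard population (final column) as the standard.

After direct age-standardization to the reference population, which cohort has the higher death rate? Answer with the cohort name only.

2012 intake

Standard weights: 0.09, 0.13, 0.08, 0.08, 0.09, 0.53.
Cohort E: 0.0900×0.8 + 0.1300×1.1 + 0.0800×3.1 + 0.0800×6.6 + 0.0900×8.6 + 0.5300×16.7 = 10.6160 per 1000.
The 2012 intake: 0.0900×0.7 + 0.1300×1.5 + 0.0800×2.9 + 0.0800×6.3 + 0.0900×10.1 + 0.5300×18.0 = 11.4430 per 1000.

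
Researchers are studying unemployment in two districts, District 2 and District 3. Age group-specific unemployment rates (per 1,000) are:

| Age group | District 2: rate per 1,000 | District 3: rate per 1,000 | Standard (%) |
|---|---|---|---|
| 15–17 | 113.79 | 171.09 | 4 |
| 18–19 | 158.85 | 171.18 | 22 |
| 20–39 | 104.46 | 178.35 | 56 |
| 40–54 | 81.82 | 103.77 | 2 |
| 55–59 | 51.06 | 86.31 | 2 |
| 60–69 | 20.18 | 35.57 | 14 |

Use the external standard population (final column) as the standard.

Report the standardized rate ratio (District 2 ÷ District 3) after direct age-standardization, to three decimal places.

Standard weights: 0.04, 0.22, 0.56, 0.02, 0.02, 0.14.
District 2: 0.0400×113.79 + 0.2200×158.85 + 0.5600×104.46 + 0.0200×81.82 + 0.0200×51.06 + 0.1400×20.18 = 103.4790 per 1,000.
District 3: 0.0400×171.09 + 0.2200×171.18 + 0.5600×178.35 + 0.0200×103.77 + 0.0200×86.31 + 0.1400×35.57 = 153.1606 per 1,000.
Ratio = 103.4790 ÷ 153.1606 = 0.67562.

0.676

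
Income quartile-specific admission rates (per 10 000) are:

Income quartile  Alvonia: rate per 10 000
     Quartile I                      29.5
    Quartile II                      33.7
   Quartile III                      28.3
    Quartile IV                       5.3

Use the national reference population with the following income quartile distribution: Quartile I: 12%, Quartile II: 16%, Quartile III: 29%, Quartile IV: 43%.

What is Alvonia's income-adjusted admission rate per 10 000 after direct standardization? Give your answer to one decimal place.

19.4

Standard weights: 0.12, 0.16, 0.29, 0.43.
Standardized rate: 0.1200×29.5 + 0.1600×33.7 + 0.2900×28.3 + 0.4300×5.3 = 19.4180 per 10 000.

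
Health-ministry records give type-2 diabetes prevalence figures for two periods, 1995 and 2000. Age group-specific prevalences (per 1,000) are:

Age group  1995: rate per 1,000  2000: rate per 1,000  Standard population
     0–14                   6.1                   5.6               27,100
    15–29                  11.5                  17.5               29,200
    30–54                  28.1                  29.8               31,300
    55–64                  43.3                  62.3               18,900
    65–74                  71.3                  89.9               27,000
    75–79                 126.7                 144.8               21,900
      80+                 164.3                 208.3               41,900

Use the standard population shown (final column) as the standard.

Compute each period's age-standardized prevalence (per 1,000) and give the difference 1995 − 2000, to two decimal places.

-16.81

Standard total = 197,300; weights = 0.1374, 0.1480, 0.1586, 0.0958, 0.1368, 0.1110, 0.2124.
1995: 0.1374×6.1 + 0.1480×11.5 + 0.1586×28.1 + 0.0958×43.3 + 0.1368×71.3 + 0.1110×126.7 + 0.2124×164.3 = 69.8581 per 1,000.
2000: 0.1374×5.6 + 0.1480×17.5 + 0.1586×29.8 + 0.0958×62.3 + 0.1368×89.9 + 0.1110×144.8 + 0.2124×208.3 = 86.6658 per 1,000.
Difference = 69.8581 − 86.6658 = -16.8077.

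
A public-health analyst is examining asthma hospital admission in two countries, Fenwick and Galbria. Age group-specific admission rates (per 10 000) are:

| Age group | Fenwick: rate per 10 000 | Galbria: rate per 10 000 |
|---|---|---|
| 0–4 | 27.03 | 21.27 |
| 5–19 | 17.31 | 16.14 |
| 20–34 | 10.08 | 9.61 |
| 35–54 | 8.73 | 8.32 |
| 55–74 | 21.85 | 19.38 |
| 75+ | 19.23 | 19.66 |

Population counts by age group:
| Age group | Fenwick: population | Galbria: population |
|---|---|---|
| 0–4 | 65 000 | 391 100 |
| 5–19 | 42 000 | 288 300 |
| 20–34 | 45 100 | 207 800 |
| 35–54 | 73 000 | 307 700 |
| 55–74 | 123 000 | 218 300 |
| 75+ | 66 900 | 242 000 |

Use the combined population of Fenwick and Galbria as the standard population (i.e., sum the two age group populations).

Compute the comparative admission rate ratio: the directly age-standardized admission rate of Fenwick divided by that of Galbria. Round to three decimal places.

1.120

Combined standard total = 2 070 200; weights = 0.2203, 0.1595, 0.1222, 0.1839, 0.1649, 0.1492.
Fenwick: 0.2203×27.03 + 0.1595×17.31 + 0.1222×10.08 + 0.1839×8.73 + 0.1649×21.85 + 0.1492×19.23 = 18.0254 per 10 000.
Galbria: 0.2203×21.27 + 0.1595×16.14 + 0.1222×9.61 + 0.1839×8.32 + 0.1649×19.38 + 0.1492×19.66 = 16.0938 per 10 000.
Ratio = 18.0254 ÷ 16.0938 = 1.12002.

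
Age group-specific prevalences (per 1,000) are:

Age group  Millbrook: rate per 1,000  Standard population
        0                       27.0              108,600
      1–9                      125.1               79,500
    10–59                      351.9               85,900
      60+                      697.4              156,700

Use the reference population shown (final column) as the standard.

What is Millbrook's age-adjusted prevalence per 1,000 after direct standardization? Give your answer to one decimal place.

353.8

Standard total = 430,700; weights = 0.2521, 0.1846, 0.1994, 0.3638.
Standardized rate: 0.2521×27.0 + 0.1846×125.1 + 0.1994×351.9 + 0.3638×697.4 = 353.8157 per 1,000.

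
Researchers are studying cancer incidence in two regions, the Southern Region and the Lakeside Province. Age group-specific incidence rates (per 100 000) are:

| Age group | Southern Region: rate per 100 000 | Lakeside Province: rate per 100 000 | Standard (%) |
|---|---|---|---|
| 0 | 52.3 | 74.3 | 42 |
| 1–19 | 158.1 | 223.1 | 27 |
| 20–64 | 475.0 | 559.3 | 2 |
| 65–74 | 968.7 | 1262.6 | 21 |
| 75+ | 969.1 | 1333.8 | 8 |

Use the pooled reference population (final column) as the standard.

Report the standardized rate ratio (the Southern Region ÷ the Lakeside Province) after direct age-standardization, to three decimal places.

Standard weights: 0.42, 0.27, 0.02, 0.21, 0.08.
The Southern Region: 0.4200×52.3 + 0.2700×158.1 + 0.0200×475.0 + 0.2100×968.7 + 0.0800×969.1 = 355.1080 per 100 000.
The Lakeside Province: 0.4200×74.3 + 0.2700×223.1 + 0.0200×559.3 + 0.2100×1262.6 + 0.0800×1333.8 = 474.4790 per 100 000.
Ratio = 355.1080 ÷ 474.4790 = 0.74842.

0.748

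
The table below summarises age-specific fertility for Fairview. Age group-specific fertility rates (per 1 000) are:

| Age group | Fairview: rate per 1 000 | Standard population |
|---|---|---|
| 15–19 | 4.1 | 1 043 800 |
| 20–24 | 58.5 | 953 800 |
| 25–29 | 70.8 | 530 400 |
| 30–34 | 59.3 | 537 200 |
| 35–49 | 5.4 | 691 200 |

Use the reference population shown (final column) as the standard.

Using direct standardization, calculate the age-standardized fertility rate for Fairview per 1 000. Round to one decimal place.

Standard total = 3 756 400; weights = 0.2779, 0.2539, 0.1412, 0.1430, 0.1840.
Standardized rate: 0.2779×4.1 + 0.2539×58.5 + 0.1412×70.8 + 0.1430×59.3 + 0.1840×5.4 = 35.4642 per 1 000.

35.5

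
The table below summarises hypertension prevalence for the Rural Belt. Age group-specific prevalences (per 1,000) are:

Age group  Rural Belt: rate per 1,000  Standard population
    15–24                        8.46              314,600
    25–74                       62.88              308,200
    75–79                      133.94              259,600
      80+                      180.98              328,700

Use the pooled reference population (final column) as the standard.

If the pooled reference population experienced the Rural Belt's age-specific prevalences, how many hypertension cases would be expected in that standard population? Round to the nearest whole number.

Expected hypertension cases = Σ (standard pop × age-specific rate ÷ 1,000)
= 314,600×8.46/1,000 + 308,200×62.88/1,000 + 259,600×133.94/1,000 + 328,700×180.98/1,000
= 2661.52 + 19379.62 + 34770.82 + 59488.13 = 116300.08.

116300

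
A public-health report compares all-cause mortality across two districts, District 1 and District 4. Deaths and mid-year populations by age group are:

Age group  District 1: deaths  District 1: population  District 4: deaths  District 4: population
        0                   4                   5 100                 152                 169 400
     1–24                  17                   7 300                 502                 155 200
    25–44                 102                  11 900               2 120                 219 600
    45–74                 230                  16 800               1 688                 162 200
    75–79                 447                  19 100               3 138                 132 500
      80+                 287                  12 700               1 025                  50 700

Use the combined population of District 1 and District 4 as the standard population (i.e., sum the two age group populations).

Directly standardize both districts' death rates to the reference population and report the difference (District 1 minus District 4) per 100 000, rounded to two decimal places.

28.97

Age-specific rates per 100 000 for District 1: 78.43, 232.88, 857.14, 1369.05, 2340.31, 2259.84.
For District 4: 89.73, 323.45, 965.39, 1040.69, 2368.30, 2021.70.
Combined standard total = 962 500; weights = 0.1813, 0.1688, 0.2405, 0.1860, 0.1575, 0.0659.
District 1: 0.1813×78.43 + 0.1688×232.88 + 0.2405×857.14 + 0.1860×1369.05 + 0.1575×2340.31 + 0.0659×2259.84 = 1031.7740 per 100 000.
District 4: 0.1813×89.73 + 0.1688×323.45 + 0.2405×965.39 + 0.1860×1040.69 + 0.1575×2368.30 + 0.0659×2021.70 = 1002.8059 per 100 000.
Difference = 1031.7740 − 1002.8059 = 28.9681.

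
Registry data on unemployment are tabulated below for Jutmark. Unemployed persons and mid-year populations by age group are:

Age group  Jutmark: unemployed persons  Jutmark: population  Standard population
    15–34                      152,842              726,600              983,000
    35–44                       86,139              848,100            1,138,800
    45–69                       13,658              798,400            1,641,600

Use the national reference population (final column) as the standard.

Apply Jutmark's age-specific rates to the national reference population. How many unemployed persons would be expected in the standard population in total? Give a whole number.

350523

Age-specific rates per 1,000 for Jutmark: 210.352, 101.567, 17.107.
Expected unemployed persons = Σ (standard pop × age-specific rate ÷ 1,000)
= 983,000×210.352/1,000 + 1,138,800×101.567/1,000 + 1,641,600×17.107/1,000
= 206776.34 + 115664.54 + 28082.38 = 350523.25.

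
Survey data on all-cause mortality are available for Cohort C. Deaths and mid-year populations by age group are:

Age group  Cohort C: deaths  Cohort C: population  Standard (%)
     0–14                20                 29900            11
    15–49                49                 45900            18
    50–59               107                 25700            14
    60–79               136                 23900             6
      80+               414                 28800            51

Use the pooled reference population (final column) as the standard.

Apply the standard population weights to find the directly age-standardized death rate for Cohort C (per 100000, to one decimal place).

Age-specific rates per 100000 for Cohort C: 66.89, 106.75, 416.34, 569.04, 1437.50.
Standard weights: 0.11, 0.18, 0.14, 0.06, 0.51.
Standardized rate: 0.1100×66.89 + 0.1800×106.75 + 0.1400×416.34 + 0.0600×569.04 + 0.5100×1437.50 = 852.1287 per 100000.

852.1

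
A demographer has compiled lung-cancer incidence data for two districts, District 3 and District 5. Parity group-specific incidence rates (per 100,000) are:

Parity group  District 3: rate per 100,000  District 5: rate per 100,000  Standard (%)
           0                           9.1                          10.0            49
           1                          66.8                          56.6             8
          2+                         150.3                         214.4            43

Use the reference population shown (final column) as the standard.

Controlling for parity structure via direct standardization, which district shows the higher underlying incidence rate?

District 5

Standard weights: 0.49, 0.08, 0.43.
District 3: 0.4900×9.1 + 0.0800×66.8 + 0.4300×150.3 = 74.4320 per 100,000.
District 5: 0.4900×10.0 + 0.0800×56.6 + 0.4300×214.4 = 101.6200 per 100,000.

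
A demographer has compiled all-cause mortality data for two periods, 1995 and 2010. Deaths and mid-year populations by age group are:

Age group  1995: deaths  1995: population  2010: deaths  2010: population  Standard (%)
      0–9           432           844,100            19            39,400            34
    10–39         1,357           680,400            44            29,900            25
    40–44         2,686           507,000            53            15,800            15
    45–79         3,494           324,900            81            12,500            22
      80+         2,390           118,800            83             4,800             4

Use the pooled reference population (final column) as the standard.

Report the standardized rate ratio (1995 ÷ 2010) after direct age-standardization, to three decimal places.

Age-specific rates per 1,000 for 1995: 0.512, 1.994, 5.298, 10.754, 20.118.
For 2010: 0.482, 1.472, 3.354, 6.480, 17.292.
Standard weights: 0.34, 0.25, 0.15, 0.22, 0.04.
1995: 0.3400×0.512 + 0.2500×1.994 + 0.1500×5.298 + 0.2200×10.754 + 0.0400×20.118 = 4.6379 per 1,000.
2010: 0.3400×0.482 + 0.2500×1.472 + 0.1500×3.354 + 0.2200×6.480 + 0.0400×17.292 = 3.1523 per 1,000.
Ratio = 4.6379 ÷ 3.1523 = 1.47128.

1.471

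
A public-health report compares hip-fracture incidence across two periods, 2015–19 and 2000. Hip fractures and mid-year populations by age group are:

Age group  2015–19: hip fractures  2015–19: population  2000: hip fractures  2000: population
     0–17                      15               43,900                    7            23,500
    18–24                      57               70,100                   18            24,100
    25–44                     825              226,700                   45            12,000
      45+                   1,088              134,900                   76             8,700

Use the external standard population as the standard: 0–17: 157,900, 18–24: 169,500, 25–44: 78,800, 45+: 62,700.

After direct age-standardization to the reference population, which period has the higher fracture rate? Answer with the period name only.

Age-specific rates per 100,000 for 2015–19: 34.17, 81.31, 363.92, 806.52.
For 2000: 29.79, 74.69, 375.00, 873.56.
Standard total = 468,900; weights = 0.3367, 0.3615, 0.1681, 0.1337.
2015–19: 0.3367×34.17 + 0.3615×81.31 + 0.1681×363.92 + 0.1337×806.52 = 209.9026 per 100,000.
2000: 0.3367×29.79 + 0.3615×74.69 + 0.1681×375.00 + 0.1337×873.56 = 216.8598 per 100,000.
The crude rates (417.37 vs 213.76) would put 2015–19 higher, but that reflects its age composition; once standardized to a common age structure, 2000 has the higher underlying rate.

2000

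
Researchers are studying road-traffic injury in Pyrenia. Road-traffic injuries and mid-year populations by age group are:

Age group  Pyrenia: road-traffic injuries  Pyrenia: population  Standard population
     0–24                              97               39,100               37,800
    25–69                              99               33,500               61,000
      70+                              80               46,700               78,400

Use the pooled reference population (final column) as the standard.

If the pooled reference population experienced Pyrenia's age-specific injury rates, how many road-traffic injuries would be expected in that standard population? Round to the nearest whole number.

Age-specific rates per 100,000 for Pyrenia: 248.08, 295.52, 171.31.
Expected road-traffic injuries = Σ (standard pop × age-specific rate ÷ 100,000)
= 37,800×248.08/100,000 + 61,000×295.52/100,000 + 78,400×171.31/100,000
= 93.77 + 180.27 + 134.30 = 408.35.

408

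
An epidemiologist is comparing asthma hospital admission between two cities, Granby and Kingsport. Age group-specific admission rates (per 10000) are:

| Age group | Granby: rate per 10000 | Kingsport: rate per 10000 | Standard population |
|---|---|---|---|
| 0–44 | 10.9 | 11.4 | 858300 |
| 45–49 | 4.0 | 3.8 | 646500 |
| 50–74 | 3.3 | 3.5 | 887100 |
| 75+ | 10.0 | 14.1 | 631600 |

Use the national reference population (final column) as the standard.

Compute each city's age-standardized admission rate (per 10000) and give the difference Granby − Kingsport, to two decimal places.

Standard total = 3023500; weights = 0.2839, 0.2138, 0.2934, 0.2089.
Granby: 0.2839×10.9 + 0.2138×4.0 + 0.2934×3.3 + 0.2089×10.0 = 7.0067 per 10000.
Kingsport: 0.2839×11.4 + 0.2138×3.8 + 0.2934×3.5 + 0.2089×14.1 = 8.0211 per 10000.
Difference = 7.0067 − 8.0211 = -1.0143.

-1.01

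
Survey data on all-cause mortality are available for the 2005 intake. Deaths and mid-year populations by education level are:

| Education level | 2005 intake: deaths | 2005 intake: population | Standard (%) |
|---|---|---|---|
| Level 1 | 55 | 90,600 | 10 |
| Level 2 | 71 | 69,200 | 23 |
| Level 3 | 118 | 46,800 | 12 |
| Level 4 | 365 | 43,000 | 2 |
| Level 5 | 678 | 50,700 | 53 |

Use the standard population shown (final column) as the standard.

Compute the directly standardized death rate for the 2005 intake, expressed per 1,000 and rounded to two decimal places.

Education-specific rates per 1,000 for the 2005 intake: 0.607, 1.026, 2.521, 8.488, 13.373.
Standard weights: 0.10, 0.23, 0.12, 0.02, 0.53.
Standardized rate: 0.1000×0.607 + 0.2300×1.026 + 0.1200×2.521 + 0.0200×8.488 + 0.5300×13.373 = 7.8566 per 1,000.

7.86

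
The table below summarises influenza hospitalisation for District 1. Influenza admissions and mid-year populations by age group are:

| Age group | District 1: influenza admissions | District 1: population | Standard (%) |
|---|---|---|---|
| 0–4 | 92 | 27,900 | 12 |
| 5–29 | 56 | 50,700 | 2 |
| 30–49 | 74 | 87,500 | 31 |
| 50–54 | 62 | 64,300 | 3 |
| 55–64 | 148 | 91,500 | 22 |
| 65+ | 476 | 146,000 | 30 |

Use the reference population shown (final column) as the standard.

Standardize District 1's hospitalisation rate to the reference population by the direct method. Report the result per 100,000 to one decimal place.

Age-specific rates per 100,000 for District 1: 329.75, 110.45, 84.57, 96.42, 161.75, 326.03.
Standard weights: 0.12, 0.02, 0.31, 0.03, 0.22, 0.30.
Standardized rate: 0.1200×329.75 + 0.0200×110.45 + 0.3100×84.57 + 0.0300×96.42 + 0.2200×161.75 + 0.3000×326.03 = 204.2817 per 100,000.

204.3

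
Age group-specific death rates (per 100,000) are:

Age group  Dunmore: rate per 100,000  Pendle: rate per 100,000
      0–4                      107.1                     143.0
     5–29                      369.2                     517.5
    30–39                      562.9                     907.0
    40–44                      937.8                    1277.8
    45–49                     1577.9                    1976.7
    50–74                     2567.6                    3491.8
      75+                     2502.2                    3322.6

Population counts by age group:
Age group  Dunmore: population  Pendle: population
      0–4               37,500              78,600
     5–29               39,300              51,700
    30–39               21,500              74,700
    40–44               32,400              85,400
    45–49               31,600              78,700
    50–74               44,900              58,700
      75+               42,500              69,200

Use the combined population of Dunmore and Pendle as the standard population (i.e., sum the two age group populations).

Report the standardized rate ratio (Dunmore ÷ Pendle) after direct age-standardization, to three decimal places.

0.743

Combined standard total = 746,700; weights = 0.1555, 0.1219, 0.1288, 0.1578, 0.1477, 0.1387, 0.1496.
Dunmore: 0.1555×107.1 + 0.1219×369.2 + 0.1288×562.9 + 0.1578×937.8 + 0.1477×1577.9 + 0.1387×2567.6 + 0.1496×2502.2 = 1245.7437 per 100,000.
Pendle: 0.1555×143.0 + 0.1219×517.5 + 0.1288×907.0 + 0.1578×1277.8 + 0.1477×1976.7 + 0.1387×3491.8 + 0.1496×3322.6 = 1677.2304 per 100,000.
Ratio = 1245.7437 ÷ 1677.2304 = 0.74274.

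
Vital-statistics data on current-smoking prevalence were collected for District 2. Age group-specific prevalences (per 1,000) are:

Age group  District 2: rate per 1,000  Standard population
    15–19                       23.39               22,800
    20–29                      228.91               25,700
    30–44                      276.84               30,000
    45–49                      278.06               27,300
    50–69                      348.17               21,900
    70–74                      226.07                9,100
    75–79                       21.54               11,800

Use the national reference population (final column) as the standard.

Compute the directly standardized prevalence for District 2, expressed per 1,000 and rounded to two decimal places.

Standard total = 148,600; weights = 0.1534, 0.1729, 0.2019, 0.1837, 0.1474, 0.0612, 0.0794.
Standardized rate: 0.1534×23.39 + 0.1729×228.91 + 0.2019×276.84 + 0.1837×278.06 + 0.1474×348.17 + 0.0612×226.07 + 0.0794×21.54 = 217.0178 per 1,000.

217.02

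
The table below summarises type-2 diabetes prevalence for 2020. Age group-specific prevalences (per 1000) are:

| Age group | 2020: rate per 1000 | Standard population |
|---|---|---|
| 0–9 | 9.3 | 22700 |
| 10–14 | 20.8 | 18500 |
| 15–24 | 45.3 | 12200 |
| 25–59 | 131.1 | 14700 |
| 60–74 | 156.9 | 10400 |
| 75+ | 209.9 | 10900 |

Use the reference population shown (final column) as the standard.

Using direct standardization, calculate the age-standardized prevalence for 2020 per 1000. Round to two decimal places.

Standard total = 89400; weights = 0.2539, 0.2069, 0.1365, 0.1644, 0.1163, 0.1219.
Standardized rate: 0.2539×9.3 + 0.2069×20.8 + 0.1365×45.3 + 0.1644×131.1 + 0.1163×156.9 + 0.1219×209.9 = 78.2484 per 1000.

78.25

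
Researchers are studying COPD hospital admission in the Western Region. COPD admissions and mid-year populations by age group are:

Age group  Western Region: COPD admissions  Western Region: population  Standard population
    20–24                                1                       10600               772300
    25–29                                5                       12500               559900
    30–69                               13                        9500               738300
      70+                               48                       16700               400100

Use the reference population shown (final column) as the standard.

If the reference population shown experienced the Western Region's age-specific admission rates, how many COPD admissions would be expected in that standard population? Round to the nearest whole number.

2457

Age-specific rates per 10000 for the Western Region: 0.94, 4.00, 13.68, 28.74.
Expected COPD admissions = Σ (standard pop × age-specific rate ÷ 10000)
= 772300×0.94/10000 + 559900×4.00/10000 + 738300×13.68/10000 + 400100×28.74/10000
= 72.86 + 223.96 + 1010.31 + 1149.99 = 2457.11.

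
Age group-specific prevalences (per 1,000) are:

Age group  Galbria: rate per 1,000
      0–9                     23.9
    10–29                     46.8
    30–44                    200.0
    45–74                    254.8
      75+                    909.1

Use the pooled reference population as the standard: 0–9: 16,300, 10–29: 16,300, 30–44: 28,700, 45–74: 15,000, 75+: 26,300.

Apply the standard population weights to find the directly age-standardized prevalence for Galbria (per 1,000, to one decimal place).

Standard total = 102,600; weights = 0.1589, 0.1589, 0.2797, 0.1462, 0.2563.
Standardized rate: 0.1589×23.9 + 0.1589×46.8 + 0.2797×200.0 + 0.1462×254.8 + 0.2563×909.1 = 337.4634 per 1,000.

337.5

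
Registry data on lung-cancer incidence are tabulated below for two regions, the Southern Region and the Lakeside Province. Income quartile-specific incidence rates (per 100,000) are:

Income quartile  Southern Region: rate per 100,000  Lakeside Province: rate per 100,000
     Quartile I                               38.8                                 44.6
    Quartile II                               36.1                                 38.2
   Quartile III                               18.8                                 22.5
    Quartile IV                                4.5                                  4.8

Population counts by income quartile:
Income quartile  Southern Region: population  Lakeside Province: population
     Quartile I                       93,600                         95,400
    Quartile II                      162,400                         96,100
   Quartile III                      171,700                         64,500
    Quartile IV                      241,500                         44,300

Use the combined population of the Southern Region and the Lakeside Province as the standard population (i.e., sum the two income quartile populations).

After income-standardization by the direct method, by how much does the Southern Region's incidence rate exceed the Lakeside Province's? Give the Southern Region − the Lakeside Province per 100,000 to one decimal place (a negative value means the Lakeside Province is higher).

Combined standard total = 969,500; weights = 0.1949, 0.2666, 0.2436, 0.2948.
The Southern Region: 0.1949×38.8 + 0.2666×36.1 + 0.2436×18.8 + 0.2948×4.5 = 23.0961 per 100,000.
The Lakeside Province: 0.1949×44.6 + 0.2666×38.2 + 0.2436×22.5 + 0.2948×4.8 = 25.7766 per 100,000.
Difference = 23.0961 − 25.7766 = -2.6805.

-2.7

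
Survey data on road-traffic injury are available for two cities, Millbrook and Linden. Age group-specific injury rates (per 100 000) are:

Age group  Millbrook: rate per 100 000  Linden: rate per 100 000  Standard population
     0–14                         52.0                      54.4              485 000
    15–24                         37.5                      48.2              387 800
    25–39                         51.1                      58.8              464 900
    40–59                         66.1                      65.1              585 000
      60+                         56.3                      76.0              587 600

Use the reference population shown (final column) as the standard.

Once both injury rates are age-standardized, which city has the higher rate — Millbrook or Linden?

Standard total = 2 510 300; weights = 0.1932, 0.1545, 0.1852, 0.2330, 0.2341.
Millbrook: 0.1932×52.0 + 0.1545×37.5 + 0.1852×51.1 + 0.2330×66.1 + 0.2341×56.3 = 53.8857 per 100 000.
Linden: 0.1932×54.4 + 0.1545×48.2 + 0.1852×58.8 + 0.2330×65.1 + 0.2341×76.0 = 61.8066 per 100 000.

Linden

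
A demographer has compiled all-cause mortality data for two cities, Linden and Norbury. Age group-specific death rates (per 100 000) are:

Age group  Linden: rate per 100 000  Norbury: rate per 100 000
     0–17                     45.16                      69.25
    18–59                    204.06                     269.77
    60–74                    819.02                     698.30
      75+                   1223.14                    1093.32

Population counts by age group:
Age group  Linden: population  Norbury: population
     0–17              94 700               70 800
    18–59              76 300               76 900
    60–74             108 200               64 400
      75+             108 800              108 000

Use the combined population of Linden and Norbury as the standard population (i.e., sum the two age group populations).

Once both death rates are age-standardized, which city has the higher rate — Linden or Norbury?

Combined standard total = 708 100; weights = 0.2337, 0.2164, 0.2438, 0.3062.
Linden: 0.2337×45.16 + 0.2164×204.06 + 0.2438×819.02 + 0.3062×1223.14 = 628.8315 per 100 000.
Norbury: 0.2337×69.25 + 0.2164×269.77 + 0.2438×698.30 + 0.3062×1093.32 = 579.5057 per 100 000.

Linden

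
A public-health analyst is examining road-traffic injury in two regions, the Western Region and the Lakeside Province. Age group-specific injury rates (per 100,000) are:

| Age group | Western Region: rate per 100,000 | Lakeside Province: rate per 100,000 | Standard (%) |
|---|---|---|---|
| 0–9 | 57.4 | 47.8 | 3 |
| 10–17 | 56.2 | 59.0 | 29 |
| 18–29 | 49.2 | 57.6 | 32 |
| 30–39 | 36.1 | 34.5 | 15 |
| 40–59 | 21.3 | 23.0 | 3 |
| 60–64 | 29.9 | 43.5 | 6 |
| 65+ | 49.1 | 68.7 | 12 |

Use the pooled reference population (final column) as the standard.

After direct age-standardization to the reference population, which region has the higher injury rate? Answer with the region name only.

Lakeside Province

Standard weights: 0.03, 0.29, 0.32, 0.15, 0.03, 0.06, 0.12.
The Western Region: 0.0300×57.4 + 0.2900×56.2 + 0.3200×49.2 + 0.1500×36.1 + 0.0300×21.3 + 0.0600×29.9 + 0.1200×49.1 = 47.5040 per 100,000.
The Lakeside Province: 0.0300×47.8 + 0.2900×59.0 + 0.3200×57.6 + 0.1500×34.5 + 0.0300×23.0 + 0.0600×43.5 + 0.1200×68.7 = 53.6950 per 100,000.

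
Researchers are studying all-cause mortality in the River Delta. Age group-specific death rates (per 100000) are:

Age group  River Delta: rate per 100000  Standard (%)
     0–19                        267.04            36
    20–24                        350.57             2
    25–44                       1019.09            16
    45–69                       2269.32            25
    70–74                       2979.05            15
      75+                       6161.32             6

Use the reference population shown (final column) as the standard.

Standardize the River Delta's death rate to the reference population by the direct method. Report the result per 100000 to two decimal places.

Standard weights: 0.36, 0.02, 0.16, 0.25, 0.15, 0.06.
Standardized rate: 0.3600×267.04 + 0.0200×350.57 + 0.1600×1019.09 + 0.2500×2269.32 + 0.1500×2979.05 + 0.0600×6161.32 = 1650.0669 per 100000.

1650.07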